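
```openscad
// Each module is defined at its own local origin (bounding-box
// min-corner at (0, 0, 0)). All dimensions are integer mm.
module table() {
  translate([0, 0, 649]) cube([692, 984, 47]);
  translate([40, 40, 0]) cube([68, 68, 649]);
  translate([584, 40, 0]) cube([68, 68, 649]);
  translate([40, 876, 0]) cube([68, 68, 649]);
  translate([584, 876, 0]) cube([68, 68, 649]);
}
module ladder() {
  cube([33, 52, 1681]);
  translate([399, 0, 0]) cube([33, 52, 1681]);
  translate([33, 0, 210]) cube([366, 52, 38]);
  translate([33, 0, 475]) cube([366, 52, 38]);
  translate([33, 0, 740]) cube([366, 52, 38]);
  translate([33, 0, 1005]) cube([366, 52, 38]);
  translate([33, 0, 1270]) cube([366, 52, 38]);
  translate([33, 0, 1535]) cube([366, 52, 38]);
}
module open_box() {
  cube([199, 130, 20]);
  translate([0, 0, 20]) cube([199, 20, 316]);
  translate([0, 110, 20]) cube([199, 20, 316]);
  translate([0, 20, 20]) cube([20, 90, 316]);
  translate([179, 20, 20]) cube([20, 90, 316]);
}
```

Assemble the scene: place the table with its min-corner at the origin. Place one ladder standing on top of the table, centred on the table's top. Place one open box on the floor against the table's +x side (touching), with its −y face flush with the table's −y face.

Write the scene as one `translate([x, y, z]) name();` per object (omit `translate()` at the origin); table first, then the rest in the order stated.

table();
translate([130, 466, 696]) ladder();
translate([692, 0, 0]) open_box();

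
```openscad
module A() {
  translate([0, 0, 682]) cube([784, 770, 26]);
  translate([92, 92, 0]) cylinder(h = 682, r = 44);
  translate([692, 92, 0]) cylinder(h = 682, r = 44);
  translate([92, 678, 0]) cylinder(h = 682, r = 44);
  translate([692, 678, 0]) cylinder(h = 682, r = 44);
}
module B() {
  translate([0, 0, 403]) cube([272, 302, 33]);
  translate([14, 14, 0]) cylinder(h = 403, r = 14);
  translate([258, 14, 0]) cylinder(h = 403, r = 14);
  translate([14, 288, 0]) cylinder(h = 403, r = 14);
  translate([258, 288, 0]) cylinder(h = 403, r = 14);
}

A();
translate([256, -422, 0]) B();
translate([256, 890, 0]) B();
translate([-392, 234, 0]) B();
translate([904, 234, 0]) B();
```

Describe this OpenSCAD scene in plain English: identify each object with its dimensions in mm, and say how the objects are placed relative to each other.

A is a rectangular dining table. The top is 784×770×26 mm with its upper surface at z = 708 mm. It stands on four round legs of 88 mm diameter, each leg's bounding box inset 48 mm from the nearest pair of top edges, running from the floor to the underside of the top.

B is a four-legged stool. The seat is a 272×302×33 mm slab whose top surface is at z = 436 mm; four round legs, each 28 mm in diameter, run from the floor (z = 0) to the underside of the seat, each leg's axis is inset half a diameter from the nearest pair of seat edges (so the leg's bounding box is flush with the corner).

Four stools sit around the table at the −y, +y, −x, +x sides.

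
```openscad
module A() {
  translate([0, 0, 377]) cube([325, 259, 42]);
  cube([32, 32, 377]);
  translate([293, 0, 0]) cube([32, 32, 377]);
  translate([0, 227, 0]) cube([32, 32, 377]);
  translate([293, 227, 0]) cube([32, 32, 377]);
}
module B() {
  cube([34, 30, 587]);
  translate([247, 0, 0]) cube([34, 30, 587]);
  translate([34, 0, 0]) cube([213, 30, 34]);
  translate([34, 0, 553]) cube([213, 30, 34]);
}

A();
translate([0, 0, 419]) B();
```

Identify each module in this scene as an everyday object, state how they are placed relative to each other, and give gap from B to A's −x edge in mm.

A is a stool. B is a picture frame. The picture frame is on top of the stool. The gap from the picture frame to the stool's −x edge is 0 mm.

The picture frame's min-x is at 0; the stool's min-x is 0; gap = 0 mm.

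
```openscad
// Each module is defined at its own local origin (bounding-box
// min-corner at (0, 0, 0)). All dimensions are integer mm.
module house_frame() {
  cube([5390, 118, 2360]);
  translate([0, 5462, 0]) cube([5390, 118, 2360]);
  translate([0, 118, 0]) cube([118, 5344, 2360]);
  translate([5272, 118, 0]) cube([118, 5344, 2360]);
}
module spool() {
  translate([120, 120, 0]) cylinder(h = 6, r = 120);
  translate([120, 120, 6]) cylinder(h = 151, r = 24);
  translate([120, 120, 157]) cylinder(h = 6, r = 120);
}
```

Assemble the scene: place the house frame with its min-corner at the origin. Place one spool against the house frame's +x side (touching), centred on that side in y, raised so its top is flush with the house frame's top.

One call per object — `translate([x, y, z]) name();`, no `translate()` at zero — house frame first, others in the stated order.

house_frame();
translate([5390, 2670, 2197]) spool();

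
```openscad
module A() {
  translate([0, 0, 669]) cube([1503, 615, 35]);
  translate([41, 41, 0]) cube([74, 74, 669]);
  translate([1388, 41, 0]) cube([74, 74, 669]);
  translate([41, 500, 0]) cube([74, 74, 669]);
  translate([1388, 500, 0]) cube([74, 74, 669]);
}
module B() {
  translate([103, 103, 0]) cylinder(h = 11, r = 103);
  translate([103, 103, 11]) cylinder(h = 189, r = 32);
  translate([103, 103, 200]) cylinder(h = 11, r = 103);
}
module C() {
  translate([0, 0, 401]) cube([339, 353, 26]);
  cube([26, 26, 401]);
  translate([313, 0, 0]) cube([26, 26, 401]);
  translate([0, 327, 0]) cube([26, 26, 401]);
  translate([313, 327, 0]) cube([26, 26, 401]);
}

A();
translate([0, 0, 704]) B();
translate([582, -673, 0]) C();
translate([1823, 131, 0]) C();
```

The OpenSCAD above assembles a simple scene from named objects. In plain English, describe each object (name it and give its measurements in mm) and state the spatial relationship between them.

A is a rectangular dining table. The top is 1503×615×35 mm with its upper surface at z = 704 mm. It stands on four 74×74 mm square legs, each inset 41 mm from the nearest pair of top edges, running from the floor to the underside of the top.

B is a spool: two coaxial disc flanges of radius 103 mm and thickness 11 mm, joined by a core cylinder of radius 32 mm and height 189 mm. The lower flange rests on z = 0 and the three cylinders share a vertical axis.

C is a four-legged stool. The seat is a 339×353×26 mm slab whose top surface is at z = 427 mm; four square legs, each 26×26 mm in cross-section, run from the floor (z = 0) to the underside of the seat, each flush with a corner of the seat.

The spool is on top of the table. Two stools sit around the table at the −y, +x sides.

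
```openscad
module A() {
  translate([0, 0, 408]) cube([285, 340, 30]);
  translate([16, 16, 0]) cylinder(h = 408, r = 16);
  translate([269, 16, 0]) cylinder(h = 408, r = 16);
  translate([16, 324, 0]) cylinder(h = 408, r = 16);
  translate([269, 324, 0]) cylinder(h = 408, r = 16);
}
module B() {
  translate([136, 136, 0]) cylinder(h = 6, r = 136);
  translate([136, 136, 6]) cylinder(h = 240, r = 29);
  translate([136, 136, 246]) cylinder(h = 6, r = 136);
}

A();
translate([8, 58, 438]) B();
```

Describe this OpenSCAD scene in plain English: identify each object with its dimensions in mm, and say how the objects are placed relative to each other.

A is a four-legged stool. The seat is a 285×340×30 mm slab whose top surface is at z = 438 mm; four round legs, each 32 mm in diameter, run from the floor (z = 0) to the underside of the seat, each leg's axis is inset half a diameter from the nearest pair of seat edges (so the leg's bounding box is flush with the corner).

B is a spool: two coaxial disc flanges of radius 136 mm and thickness 6 mm, joined by a core cylinder of radius 29 mm and height 240 mm. The lower flange rests on z = 0 and the three cylinders share a vertical axis.

The spool is on top of the stool.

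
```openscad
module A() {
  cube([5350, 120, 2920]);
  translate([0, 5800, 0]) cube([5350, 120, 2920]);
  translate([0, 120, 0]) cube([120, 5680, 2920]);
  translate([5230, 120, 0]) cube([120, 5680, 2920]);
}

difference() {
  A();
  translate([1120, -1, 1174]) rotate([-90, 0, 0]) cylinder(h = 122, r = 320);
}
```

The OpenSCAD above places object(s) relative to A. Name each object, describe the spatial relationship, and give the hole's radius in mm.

The subtracted cylinder has r = 320 mm.

A is a house frame. The house frame has a circular hole through its front wall. The hole's radius is 320 mm.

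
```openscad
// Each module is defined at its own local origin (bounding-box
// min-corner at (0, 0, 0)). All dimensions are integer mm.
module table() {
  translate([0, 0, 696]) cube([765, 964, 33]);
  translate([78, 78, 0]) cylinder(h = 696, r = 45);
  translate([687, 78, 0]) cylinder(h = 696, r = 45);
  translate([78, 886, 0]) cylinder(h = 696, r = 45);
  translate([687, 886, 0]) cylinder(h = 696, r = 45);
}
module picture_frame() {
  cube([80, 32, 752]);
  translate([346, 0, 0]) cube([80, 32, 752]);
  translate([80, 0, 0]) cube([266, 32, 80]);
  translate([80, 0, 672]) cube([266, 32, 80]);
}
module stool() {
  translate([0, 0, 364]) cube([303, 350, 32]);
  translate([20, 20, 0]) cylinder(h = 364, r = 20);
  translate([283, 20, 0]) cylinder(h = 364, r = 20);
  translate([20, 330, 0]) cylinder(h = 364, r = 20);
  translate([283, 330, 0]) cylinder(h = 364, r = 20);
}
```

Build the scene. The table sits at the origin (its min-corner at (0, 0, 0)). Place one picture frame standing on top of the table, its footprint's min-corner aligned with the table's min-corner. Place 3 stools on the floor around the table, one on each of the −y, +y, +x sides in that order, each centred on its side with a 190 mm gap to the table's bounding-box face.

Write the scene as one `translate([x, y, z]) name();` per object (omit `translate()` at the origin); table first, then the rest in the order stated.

table();
translate([0, 0, 729]) picture_frame();
translate([231, -540, 0]) stool();
translate([231, 1154, 0]) stool();
translate([955, 307, 0]) stool();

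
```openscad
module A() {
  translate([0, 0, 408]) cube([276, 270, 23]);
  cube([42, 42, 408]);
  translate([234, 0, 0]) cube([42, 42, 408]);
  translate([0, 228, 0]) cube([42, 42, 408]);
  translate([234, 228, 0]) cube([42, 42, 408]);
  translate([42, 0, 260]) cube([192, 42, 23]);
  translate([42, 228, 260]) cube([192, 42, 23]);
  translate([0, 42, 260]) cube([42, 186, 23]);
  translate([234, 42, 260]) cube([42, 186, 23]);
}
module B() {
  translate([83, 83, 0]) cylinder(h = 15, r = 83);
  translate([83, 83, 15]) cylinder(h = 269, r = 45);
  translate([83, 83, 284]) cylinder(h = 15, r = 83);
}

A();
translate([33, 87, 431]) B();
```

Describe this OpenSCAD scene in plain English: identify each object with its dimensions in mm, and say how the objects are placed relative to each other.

A is a four-legged stool. The seat is a 276×270×23 mm slab whose top surface is at z = 431 mm; four square legs, each 42×42 mm in cross-section, run from the floor (z = 0) to the underside of the seat, each flush with a corner of the seat. Four stretchers, 42 mm wide and 23 mm tall, connect adjacent legs with their undersides at z = 260 mm, each running between the inner faces of the legs it joins and aligned with the legs' outer faces on the other axis.

B is a spool: two coaxial disc flanges of radius 83 mm and thickness 15 mm, joined by a core cylinder of radius 45 mm and height 269 mm. The lower flange rests on z = 0 and the three cylinders share a vertical axis.

The spool is on top of the stool.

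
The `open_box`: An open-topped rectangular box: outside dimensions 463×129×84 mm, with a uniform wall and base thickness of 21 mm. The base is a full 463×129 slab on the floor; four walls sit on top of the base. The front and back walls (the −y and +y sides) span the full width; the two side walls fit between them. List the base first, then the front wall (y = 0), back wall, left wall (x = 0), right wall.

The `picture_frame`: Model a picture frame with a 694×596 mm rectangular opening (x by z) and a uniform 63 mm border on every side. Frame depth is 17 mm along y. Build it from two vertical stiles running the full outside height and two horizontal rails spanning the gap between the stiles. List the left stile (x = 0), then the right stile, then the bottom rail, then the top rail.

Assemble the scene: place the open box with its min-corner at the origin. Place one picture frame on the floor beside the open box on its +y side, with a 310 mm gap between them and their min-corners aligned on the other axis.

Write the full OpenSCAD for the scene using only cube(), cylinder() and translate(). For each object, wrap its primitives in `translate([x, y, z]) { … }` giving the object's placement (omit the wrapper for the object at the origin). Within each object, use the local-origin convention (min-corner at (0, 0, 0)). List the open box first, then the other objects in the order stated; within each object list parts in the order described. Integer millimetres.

cube([463, 129, 21]);
translate([0, 0, 21]) cube([463, 21, 63]);
translate([0, 108, 21]) cube([463, 21, 63]);
translate([0, 21, 21]) cube([21, 87, 63]);
translate([442, 21, 21]) cube([21, 87, 63]);
translate([0, 439, 0]) {
  cube([63, 17, 722]);
  translate([757, 0, 0]) cube([63, 17, 722]);
  translate([63, 0, 0]) cube([694, 17, 63]);
  translate([63, 0, 659]) cube([694, 17, 63]);
}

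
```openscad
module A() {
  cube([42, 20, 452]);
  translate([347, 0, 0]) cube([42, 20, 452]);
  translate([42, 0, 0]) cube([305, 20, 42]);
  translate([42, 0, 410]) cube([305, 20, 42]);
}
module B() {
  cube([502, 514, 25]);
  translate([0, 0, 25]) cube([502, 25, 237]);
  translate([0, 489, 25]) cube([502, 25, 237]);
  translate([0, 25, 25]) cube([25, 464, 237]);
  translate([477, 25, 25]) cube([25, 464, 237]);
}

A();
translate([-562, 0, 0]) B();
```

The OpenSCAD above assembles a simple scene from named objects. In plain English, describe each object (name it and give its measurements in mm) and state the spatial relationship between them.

A is a picture frame with a 305×368 mm rectangular opening (x by z) and a uniform 42 mm border on every side. Frame depth is 20 mm along y. It is built from two vertical stiles running the full outside height and two horizontal rails spanning the gap between the stiles.

B is an open storage box with external size 502×514×262 mm and wall thickness 25 mm (the base is also 25 mm thick). The base covers the whole footprint; the four walls stand on the base, with the y-facing walls full-width and the x-facing walls fitting between their inner faces.

The open box is on the floor beside the picture frame on its −x side.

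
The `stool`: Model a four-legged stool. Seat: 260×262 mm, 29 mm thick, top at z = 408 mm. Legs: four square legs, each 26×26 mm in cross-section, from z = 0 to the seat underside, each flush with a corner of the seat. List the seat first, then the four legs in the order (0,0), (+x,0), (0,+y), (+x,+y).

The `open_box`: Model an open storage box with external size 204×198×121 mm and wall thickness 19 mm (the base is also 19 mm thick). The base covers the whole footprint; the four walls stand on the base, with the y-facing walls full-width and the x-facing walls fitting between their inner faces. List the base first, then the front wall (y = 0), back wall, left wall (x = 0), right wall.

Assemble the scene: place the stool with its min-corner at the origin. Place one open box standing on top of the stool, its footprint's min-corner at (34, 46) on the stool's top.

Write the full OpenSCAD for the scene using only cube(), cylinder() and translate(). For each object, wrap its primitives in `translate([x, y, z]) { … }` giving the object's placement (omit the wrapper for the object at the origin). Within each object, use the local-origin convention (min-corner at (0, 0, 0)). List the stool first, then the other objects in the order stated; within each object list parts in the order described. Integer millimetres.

translate([0, 0, 379]) cube([260, 262, 29]);
cube([26, 26, 379]);
translate([234, 0, 0]) cube([26, 26, 379]);
translate([0, 236, 0]) cube([26, 26, 379]);
translate([234, 236, 0]) cube([26, 26, 379]);
translate([34, 46, 408]) {
  cube([204, 198, 19]);
  translate([0, 0, 19]) cube([204, 19, 102]);
  translate([0, 179, 19]) cube([204, 19, 102]);
  translate([0, 19, 19]) cube([19, 160, 102]);
  translate([185, 19, 19]) cube([19, 160, 102]);
}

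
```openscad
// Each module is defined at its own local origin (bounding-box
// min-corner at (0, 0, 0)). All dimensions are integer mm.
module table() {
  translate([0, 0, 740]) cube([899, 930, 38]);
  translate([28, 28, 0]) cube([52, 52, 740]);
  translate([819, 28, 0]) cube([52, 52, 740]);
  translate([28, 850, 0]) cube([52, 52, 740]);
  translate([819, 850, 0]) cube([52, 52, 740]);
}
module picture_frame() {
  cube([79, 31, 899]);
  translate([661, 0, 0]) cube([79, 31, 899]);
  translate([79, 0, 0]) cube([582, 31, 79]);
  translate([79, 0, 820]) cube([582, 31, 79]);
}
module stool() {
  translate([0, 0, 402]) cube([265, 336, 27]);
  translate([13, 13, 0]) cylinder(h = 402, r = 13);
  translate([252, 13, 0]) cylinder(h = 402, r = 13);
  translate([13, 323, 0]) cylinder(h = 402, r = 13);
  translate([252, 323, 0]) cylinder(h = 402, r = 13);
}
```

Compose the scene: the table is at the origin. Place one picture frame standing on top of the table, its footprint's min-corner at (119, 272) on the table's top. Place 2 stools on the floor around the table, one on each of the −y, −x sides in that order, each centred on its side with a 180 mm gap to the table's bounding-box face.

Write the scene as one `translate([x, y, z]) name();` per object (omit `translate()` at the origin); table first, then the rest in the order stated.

table();
translate([119, 272, 778]) picture_frame();
translate([317, -516, 0]) stool();
translate([-445, 297, 0]) stool();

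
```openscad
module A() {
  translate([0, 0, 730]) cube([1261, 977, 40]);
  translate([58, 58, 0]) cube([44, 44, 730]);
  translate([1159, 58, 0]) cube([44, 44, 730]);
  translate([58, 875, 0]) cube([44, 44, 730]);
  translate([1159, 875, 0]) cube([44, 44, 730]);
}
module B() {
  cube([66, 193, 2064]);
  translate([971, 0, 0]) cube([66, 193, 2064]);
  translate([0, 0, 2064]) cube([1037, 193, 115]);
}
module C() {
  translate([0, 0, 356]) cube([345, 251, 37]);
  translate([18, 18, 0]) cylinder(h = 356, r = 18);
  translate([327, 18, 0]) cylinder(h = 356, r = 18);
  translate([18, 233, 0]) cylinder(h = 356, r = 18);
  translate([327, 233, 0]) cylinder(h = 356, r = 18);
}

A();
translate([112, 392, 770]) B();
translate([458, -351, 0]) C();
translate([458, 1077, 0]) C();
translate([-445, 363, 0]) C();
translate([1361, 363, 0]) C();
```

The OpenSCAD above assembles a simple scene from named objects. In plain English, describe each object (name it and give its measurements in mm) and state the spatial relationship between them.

A is a rectangular dining table. The top is 1261×977×40 mm with its upper surface at z = 770 mm. It stands on four 44×44 mm square legs, each inset 58 mm from the nearest pair of top edges, running from the floor to the underside of the top.

B is a rectangular door frame: two vertical jambs of 66×193 mm section, 2064 mm tall, with a clear opening 905 mm wide between their inner faces. A header 115 mm tall and 193 mm deep lies on top of the jambs and spans the full outside width.

C is a four-legged stool. The seat is 345×251 mm, 37 mm thick, top at z = 393 mm. It stands on four round legs, each 36 mm in diameter, from z = 0 to the seat underside, each leg's axis is inset half a diameter from the nearest pair of seat edges (so the leg's bounding box is flush with the corner).

The door frame is on top of the table, centred. Four stools sit around the table at the −y, +y, −x, +x sides.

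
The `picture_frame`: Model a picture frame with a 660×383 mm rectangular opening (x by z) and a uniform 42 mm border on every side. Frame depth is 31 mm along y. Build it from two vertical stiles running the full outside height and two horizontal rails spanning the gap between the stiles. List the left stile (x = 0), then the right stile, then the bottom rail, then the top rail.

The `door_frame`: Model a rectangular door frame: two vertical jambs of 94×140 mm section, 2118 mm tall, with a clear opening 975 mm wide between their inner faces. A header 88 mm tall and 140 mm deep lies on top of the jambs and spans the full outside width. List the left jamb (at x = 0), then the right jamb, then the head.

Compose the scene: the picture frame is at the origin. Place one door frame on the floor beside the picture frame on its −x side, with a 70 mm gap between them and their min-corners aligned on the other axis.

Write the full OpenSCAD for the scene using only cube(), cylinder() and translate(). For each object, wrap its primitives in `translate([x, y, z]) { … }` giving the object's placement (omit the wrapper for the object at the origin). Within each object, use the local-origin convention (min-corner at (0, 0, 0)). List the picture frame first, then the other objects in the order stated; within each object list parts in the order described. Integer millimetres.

cube([42, 31, 467]);
translate([702, 0, 0]) cube([42, 31, 467]);
translate([42, 0, 0]) cube([660, 31, 42]);
translate([42, 0, 425]) cube([660, 31, 42]);
translate([-1233, 0, 0]) {
  cube([94, 140, 2118]);
  translate([1069, 0, 0]) cube([94, 140, 2118]);
  translate([0, 0, 2118]) cube([1163, 140, 88]);
}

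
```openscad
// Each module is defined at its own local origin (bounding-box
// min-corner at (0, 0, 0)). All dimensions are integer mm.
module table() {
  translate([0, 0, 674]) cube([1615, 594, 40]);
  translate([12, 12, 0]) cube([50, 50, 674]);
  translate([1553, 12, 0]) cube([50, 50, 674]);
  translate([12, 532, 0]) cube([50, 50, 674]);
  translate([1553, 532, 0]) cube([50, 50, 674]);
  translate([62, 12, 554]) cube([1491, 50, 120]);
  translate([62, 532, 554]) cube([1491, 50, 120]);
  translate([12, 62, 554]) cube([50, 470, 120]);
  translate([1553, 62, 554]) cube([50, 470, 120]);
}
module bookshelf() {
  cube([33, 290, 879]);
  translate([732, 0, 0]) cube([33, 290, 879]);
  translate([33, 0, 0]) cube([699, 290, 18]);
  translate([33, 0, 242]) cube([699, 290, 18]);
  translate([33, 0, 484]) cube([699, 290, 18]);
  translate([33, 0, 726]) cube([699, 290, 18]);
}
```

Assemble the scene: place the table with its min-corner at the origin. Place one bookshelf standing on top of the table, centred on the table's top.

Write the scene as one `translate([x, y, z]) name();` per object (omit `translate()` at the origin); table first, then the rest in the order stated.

table();
translate([425, 152, 714]) bookshelf();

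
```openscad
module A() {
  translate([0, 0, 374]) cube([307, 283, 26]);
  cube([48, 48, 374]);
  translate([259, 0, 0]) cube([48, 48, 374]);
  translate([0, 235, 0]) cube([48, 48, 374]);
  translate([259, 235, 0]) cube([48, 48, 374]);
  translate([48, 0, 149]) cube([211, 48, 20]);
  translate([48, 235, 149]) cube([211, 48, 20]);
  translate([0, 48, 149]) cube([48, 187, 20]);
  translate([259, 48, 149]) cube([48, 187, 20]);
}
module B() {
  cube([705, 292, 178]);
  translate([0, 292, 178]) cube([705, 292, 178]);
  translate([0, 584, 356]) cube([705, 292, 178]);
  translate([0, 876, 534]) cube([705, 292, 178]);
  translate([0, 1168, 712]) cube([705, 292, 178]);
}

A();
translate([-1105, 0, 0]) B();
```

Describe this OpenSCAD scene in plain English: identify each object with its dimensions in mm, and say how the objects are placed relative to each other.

A is a simple wooden stool: a rectangular seat 307 mm (x) by 283 mm (y), 26 mm thick, top face at z = 400 mm, on four square legs, each 48×48 mm in cross-section. The legs rest on z = 0, each flush with a corner of the seat. Four stretchers, 48 mm wide and 20 mm tall, connect adjacent legs with their undersides at z = 149 mm, each running between the inner faces of the legs it joins and aligned with the legs' outer faces on the other axis.

B is a run of 5 identical solid stair steps. Each tread is 705×292 mm and each step block is 178 mm high. Step 1 rests on the floor; step k is offset from step 1 by (k−1)×292 mm in y and (k−1)×178 mm in z.

The staircase is on the floor beside the stool on its −x side.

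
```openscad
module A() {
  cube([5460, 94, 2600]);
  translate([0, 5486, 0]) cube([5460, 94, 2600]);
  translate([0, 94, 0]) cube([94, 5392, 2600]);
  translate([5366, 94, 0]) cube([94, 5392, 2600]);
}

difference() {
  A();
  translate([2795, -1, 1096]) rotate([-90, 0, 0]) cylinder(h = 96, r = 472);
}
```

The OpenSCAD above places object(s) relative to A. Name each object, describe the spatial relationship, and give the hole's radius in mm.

A is a house frame. The house frame has a circular hole through its front wall. The hole's radius is 472 mm.

The subtracted cylinder has r = 472 mm.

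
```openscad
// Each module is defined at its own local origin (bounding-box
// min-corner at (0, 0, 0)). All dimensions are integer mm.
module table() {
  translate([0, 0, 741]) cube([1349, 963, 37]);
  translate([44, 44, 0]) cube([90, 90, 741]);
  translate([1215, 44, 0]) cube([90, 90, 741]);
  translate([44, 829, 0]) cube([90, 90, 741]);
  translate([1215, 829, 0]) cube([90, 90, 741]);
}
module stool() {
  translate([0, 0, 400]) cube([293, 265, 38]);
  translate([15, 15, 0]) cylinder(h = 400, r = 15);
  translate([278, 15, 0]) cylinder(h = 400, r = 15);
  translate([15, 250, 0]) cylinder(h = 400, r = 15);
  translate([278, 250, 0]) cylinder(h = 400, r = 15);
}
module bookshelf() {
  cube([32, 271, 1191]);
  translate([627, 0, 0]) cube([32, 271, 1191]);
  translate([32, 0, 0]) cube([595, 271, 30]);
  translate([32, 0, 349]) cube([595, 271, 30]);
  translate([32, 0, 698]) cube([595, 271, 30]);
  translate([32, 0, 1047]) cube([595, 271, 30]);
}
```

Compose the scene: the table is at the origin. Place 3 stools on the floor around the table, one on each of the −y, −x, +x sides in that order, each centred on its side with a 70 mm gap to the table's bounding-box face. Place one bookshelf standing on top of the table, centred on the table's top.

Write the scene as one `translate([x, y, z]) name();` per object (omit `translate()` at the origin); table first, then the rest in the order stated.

table();
translate([528, -335, 0]) stool();
translate([-363, 349, 0]) stool();
translate([1419, 349, 0]) stool();
translate([345, 346, 778]) bookshelf();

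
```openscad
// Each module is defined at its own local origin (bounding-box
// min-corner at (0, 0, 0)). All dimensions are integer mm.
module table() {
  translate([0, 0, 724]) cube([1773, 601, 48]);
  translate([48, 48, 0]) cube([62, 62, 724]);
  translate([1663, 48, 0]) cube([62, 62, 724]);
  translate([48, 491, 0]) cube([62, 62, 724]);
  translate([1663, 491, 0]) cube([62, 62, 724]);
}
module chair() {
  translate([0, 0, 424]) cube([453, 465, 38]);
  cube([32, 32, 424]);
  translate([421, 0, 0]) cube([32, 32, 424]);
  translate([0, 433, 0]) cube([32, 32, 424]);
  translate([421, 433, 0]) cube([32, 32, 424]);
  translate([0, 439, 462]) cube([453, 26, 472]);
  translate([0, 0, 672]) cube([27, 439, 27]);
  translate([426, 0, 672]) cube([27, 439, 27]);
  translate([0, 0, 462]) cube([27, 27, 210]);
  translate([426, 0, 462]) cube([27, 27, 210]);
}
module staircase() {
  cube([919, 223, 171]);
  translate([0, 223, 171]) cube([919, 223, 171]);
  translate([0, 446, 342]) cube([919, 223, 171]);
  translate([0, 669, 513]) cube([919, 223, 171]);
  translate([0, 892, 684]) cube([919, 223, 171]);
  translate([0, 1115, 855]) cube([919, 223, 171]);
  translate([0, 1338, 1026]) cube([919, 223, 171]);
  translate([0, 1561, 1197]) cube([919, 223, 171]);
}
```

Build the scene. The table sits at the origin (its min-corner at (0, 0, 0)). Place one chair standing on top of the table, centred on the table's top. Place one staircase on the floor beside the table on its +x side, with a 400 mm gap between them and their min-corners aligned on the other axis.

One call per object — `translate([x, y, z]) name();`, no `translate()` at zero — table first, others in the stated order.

table();
translate([660, 68, 772]) chair();
translate([2173, 0, 0]) staircase();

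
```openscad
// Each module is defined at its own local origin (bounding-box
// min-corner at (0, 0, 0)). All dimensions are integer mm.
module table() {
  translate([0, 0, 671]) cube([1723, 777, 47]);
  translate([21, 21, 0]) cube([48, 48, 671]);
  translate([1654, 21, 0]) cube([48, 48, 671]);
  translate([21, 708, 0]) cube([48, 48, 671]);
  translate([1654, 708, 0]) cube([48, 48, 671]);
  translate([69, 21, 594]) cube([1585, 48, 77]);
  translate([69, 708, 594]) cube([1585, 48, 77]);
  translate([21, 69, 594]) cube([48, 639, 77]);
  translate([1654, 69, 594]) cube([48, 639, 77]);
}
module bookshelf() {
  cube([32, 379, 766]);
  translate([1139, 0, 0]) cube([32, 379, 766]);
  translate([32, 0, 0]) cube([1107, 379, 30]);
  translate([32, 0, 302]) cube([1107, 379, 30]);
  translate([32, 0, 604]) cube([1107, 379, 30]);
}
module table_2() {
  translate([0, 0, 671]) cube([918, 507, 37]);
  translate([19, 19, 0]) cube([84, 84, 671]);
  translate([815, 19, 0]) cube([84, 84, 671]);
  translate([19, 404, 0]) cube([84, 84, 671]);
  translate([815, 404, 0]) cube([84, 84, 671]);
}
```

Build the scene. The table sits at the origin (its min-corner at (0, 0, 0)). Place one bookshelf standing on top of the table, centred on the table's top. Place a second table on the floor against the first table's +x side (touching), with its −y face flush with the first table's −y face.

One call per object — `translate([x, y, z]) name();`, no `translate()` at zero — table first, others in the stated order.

table();
translate([276, 199, 718]) bookshelf();
translate([1723, 0, 0]) table_2();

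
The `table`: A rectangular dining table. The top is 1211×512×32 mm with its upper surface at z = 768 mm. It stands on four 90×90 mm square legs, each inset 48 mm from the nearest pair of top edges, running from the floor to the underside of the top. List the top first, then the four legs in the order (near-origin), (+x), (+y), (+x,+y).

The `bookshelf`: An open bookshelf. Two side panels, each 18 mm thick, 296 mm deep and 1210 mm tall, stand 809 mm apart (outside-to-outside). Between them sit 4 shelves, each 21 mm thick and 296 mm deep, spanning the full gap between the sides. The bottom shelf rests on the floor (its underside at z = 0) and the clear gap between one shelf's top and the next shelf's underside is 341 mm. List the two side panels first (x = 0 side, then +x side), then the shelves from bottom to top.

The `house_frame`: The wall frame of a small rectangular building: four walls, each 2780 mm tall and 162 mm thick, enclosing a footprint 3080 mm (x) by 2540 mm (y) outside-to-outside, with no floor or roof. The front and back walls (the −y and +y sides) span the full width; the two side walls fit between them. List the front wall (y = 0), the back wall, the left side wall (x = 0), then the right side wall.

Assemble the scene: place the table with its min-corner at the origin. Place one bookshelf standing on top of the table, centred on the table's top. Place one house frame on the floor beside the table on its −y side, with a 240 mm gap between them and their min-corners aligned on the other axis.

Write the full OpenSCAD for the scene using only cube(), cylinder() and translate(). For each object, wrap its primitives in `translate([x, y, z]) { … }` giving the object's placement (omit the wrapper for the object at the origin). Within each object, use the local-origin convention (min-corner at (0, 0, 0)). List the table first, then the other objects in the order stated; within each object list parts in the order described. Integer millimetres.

translate([0, 0, 736]) cube([1211, 512, 32]);
translate([48, 48, 0]) cube([90, 90, 736]);
translate([1073, 48, 0]) cube([90, 90, 736]);
translate([48, 374, 0]) cube([90, 90, 736]);
translate([1073, 374, 0]) cube([90, 90, 736]);
translate([201, 108, 768]) {
  cube([18, 296, 1210]);
  translate([791, 0, 0]) cube([18, 296, 1210]);
  translate([18, 0, 0]) cube([773, 296, 21]);
  translate([18, 0, 362]) cube([773, 296, 21]);
  translate([18, 0, 724]) cube([773, 296, 21]);
  translate([18, 0, 1086]) cube([773, 296, 21]);
}
translate([0, -2780, 0]) {
  cube([3080, 162, 2780]);
  translate([0, 2378, 0]) cube([3080, 162, 2780]);
  translate([0, 162, 0]) cube([162, 2216, 2780]);
  translate([2918, 162, 0]) cube([162, 2216, 2780]);
}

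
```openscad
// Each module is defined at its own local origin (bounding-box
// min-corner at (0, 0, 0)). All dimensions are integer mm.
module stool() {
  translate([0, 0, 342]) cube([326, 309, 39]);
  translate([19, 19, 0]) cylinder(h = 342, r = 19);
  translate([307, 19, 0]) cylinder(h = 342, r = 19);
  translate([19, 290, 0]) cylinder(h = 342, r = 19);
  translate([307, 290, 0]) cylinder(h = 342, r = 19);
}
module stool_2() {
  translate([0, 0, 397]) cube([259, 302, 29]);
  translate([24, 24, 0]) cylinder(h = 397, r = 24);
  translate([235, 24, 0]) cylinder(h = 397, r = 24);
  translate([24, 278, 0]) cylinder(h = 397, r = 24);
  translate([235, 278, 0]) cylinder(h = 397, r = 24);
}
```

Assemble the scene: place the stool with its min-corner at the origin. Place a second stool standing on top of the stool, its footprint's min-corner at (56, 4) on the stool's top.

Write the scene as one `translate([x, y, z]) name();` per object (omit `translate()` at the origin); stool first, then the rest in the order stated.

stool();
translate([56, 4, 381]) stool_2();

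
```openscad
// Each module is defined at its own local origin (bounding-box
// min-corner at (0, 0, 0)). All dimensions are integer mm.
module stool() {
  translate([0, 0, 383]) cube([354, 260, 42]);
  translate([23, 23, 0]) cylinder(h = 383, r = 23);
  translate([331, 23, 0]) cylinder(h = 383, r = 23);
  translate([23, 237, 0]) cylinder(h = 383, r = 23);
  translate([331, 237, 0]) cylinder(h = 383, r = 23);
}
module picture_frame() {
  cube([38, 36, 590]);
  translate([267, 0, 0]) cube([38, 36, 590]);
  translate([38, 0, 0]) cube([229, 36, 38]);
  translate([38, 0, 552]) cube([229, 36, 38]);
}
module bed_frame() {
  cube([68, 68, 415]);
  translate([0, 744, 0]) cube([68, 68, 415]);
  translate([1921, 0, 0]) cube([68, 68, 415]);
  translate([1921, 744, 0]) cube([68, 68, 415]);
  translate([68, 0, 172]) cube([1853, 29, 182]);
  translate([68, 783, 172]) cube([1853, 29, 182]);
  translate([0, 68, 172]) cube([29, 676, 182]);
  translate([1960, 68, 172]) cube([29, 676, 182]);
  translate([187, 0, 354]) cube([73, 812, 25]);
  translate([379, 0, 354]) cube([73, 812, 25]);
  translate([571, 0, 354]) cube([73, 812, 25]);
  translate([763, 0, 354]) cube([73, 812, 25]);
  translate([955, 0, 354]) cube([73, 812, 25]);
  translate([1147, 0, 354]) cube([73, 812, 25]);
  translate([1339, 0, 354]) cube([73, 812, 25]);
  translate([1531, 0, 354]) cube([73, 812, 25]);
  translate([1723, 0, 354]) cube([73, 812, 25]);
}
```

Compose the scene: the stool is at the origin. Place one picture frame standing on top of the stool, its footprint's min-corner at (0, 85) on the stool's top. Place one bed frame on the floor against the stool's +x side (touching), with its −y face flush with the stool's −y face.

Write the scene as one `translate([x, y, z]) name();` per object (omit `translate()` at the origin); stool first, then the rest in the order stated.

stool();
translate([0, 85, 425]) picture_frame();
translate([354, 0, 0]) bed_frame();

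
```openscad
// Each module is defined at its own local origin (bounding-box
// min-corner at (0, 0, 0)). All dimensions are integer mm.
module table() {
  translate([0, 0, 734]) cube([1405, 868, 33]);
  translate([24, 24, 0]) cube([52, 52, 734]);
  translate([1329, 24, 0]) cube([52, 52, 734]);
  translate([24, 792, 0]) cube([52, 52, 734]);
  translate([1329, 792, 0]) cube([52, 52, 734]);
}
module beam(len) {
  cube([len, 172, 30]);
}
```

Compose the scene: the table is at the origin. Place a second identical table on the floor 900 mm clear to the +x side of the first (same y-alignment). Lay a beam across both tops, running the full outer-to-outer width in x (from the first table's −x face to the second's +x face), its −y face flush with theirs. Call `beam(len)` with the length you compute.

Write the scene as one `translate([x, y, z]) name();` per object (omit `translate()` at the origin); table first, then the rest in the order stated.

table();
translate([2305, 0, 0]) table();
translate([0, 0, 767]) beam(3710);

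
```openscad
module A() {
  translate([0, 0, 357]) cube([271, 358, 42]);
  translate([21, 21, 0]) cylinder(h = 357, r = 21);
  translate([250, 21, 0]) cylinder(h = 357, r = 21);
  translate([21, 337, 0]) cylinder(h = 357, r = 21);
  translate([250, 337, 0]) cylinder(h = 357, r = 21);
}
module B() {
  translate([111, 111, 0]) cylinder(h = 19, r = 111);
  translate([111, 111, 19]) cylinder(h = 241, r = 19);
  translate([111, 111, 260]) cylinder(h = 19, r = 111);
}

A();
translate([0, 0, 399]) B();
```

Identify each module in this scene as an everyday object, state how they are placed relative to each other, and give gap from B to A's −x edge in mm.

A is a stool. B is a spool. The spool is on top of the stool. The gap from the spool to the stool's −x edge is 0 mm.

The spool's min-x is at 0; the stool's min-x is 0; gap = 0 mm.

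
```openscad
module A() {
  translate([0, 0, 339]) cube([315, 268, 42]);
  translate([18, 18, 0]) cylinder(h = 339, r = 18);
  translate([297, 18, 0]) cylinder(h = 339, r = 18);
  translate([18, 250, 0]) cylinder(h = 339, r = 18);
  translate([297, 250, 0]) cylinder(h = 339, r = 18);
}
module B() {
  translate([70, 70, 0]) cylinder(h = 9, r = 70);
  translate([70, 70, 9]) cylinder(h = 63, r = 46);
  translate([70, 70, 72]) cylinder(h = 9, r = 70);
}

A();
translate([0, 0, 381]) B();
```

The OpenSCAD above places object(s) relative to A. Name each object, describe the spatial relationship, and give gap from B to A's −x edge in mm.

The spool's min-x is at 0; the stool's min-x is 0; gap = 0 mm.

A is a stool. B is a spool. The spool is on top of the stool. The gap from the spool to the stool's −x edge is 0 mm.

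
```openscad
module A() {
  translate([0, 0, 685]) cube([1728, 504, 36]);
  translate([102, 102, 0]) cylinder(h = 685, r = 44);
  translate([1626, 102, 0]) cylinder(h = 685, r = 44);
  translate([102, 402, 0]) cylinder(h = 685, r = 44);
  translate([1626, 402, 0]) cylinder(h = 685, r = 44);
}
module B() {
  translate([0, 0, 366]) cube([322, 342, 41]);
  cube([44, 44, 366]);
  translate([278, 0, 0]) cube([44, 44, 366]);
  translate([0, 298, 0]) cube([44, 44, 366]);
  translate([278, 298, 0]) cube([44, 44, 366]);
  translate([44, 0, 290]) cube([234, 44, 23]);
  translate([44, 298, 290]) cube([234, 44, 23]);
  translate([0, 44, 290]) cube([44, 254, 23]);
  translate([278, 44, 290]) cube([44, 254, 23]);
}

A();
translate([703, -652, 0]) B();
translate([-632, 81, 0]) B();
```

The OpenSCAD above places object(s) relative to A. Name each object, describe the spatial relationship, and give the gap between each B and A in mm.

A is a table. B is a stool. Two stools sit around the table at the −y, −x sides. The gap between each stool and the table is 310 mm.

Each stool's nearest face is 310 mm from the table's bounding box.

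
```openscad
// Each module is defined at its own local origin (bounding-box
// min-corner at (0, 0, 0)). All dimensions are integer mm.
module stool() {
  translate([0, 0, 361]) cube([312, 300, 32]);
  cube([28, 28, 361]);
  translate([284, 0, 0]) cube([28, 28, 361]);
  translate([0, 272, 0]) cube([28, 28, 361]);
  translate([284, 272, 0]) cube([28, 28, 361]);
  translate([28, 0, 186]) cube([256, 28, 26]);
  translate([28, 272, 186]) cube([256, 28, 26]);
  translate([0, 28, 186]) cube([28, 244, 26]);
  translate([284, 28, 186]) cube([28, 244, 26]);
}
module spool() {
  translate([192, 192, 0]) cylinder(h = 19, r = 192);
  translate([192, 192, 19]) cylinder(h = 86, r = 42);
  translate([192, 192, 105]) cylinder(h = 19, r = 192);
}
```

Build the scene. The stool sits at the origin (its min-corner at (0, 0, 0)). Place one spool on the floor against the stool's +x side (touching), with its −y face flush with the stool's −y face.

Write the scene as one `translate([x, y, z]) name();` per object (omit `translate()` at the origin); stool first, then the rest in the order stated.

stool();
translate([312, 0, 0]) spool();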